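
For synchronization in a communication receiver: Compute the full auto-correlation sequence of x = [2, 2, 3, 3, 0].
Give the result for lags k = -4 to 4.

r_xx[k] = sum_m x[m]*x[m+k], indexed from 0, for k = -4 to 4:
  r_xx[-4] = x[4]*x[0] = 0
  r_xx[-3] = x[3]*x[0] + x[4]*x[1] = 6
  r_xx[-2] = x[2]*x[0] + x[3]*x[1] + x[4]*x[2] = 12
  r_xx[-1] = x[1]*x[0] + x[2]*x[1] + x[3]*x[2] + x[4]*x[3] = 19
  r_xx[0] = x[0]*x[0] + x[1]*x[1] + x[2]*x[2] + x[3]*x[3] + x[4]*x[4] = 26
  r_xx[1] = x[0]*x[1] + x[1]*x[2] + x[2]*x[3] + x[3]*x[4] = 19
  r_xx[2] = x[0]*x[2] + x[1]*x[3] + x[2]*x[4] = 12
  r_xx[3] = x[0]*x[3] + x[1]*x[4] = 6
  r_xx[4] = x[0]*x[4] = 0
r_xx = [0, 6, 12, 19, 26, 19, 12, 6, 0]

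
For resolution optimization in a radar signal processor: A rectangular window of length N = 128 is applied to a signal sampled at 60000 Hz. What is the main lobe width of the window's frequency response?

For a rectangular window of length N,
the main lobe width in frequency is 2*f_s/N.
= 2*60000/128 = 1875/2 Hz
This determines the minimum frequency separation for resolving two sinusoids.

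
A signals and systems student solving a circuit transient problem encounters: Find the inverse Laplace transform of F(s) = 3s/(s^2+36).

Standard pair: s/(s^2+w^2) <-> cos(wt)*u(t)
With k=3, w=6: f(t) = 3*cos(6t)*u(t)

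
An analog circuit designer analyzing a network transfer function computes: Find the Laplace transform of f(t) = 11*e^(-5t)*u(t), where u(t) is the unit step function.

Standard Laplace transform pair:
e^(-at)*u(t) <-> 1/(s+a)
With a = 5: L{11*e^(-5t)*u(t)} = 11/(s+5), ROC: Re(s) > -5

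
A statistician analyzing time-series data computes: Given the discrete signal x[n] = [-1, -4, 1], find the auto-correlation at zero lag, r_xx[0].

The auto-correlation at zero lag r_xx[0] equals the signal energy.
r_xx[0] = sum of x[n]^2 = (-1)^2 + (-4)^2 + 1^2
= 1 + 16 + 1 = 18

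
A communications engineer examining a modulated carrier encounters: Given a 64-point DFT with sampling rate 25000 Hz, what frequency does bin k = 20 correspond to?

The frequency of DFT bin k is: f_k = k * f_s / N
f_20 = 20 * 25000 / 64 = 15625/2 Hz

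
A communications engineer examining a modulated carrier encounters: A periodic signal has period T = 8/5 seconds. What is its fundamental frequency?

The fundamental frequency is the reciprocal of the period.
f = 1/T = 1/(8/5) = 5/8 Hz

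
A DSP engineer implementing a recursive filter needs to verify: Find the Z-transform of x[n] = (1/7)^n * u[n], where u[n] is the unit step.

The Z-transform of a^n * u[n] is z/(z-a) for |z| > |a|.
Here a = 1/7, so X(z) = z/(z - (1/7)) = 7z/(7z - 1)
ROC: |z| > 1/7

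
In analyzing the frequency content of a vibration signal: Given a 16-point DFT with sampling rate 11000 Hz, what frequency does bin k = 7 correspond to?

The frequency of DFT bin k is: f_k = k * f_s / N
f_7 = 7 * 11000 / 16 = 9625/2 Hz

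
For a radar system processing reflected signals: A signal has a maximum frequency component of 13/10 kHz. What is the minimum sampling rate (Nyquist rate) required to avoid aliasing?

By the Nyquist-Shannon sampling theorem,
the minimum sampling rate (Nyquist rate) must be at least 2 * f_max.
Nyquist rate = 2 * 13/10 kHz = 13/5 kHz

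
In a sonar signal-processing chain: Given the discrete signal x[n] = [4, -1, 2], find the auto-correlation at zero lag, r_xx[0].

The auto-correlation at zero lag r_xx[0] equals the signal energy.
r_xx[0] = sum of x[n]^2 = 4^2 + (-1)^2 + 2^2
= 16 + 1 + 4 = 21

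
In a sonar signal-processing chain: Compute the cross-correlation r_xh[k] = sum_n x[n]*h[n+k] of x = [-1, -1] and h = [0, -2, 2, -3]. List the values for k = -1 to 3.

Both sequences indexed from 0 and zero outside their support.
Lags with overlap: k = -1 to 3.
  r_xh[-1] = x[1]*h[0] = 0
  r_xh[0] = x[0]*h[0] + x[1]*h[1] = 2
  r_xh[1] = x[0]*h[1] + x[1]*h[2] = 0
  r_xh[2] = x[0]*h[2] + x[1]*h[3] = 1
  r_xh[3] = x[0]*h[3] = 3
r_xh = [0, 2, 0, 1, 3] (for k = -1, ..., 3)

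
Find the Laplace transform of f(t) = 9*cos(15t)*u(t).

Standard pair: cos(wt)*u(t) <-> s/(s^2+w^2)
With w = 15: L{9*cos(15t)*u(t)} = 9s/(s^2+225)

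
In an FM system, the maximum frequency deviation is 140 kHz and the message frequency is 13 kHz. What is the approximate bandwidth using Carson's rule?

Carson's rule: BW = 2*(delta_f + f_m)
= 2*(140 + 13) kHz = 306 kHz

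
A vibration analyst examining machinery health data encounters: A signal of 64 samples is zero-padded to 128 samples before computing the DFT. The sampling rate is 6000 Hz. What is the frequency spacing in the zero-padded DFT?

Original DFT: N = 64, resolution = f_s/N = 6000/64 = 375/4 Hz
Zero-padded DFT: N = 128, resolution = f_s/N = 6000/128 = 375/8 Hz
Zero-padding interpolates the spectrum (finer frequency grid)
but does NOT improve the true spectral resolution (ability to resolve close frequencies).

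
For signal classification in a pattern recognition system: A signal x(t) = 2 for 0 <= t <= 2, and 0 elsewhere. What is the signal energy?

Energy = integral of |x(t)|^2 dt over the signal duration
= 2^2 * 2 = 4 * 2 = 8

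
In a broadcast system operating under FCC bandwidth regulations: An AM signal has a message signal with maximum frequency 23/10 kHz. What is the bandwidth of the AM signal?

In AM (double-sideband), the bandwidth is twice the message frequency.
BW = 2 * f_m = 2 * 23/10 kHz = 23/5 kHz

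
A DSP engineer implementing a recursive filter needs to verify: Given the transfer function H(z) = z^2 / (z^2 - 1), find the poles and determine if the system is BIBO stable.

Poles are roots of the denominator: z^2 - 1 = 0.
Quadratic formula: z = [-(0) +/- sqrt((0)^2 - 4*(-1))] / 2
Discriminant = 0 + 4 = 4; sqrt = 2.
z = (0 +/- 2) / 2 => z = 1 or z = -1.
|p1| = 1, |p2| = 1.
For BIBO stability, all poles must lie inside the unit circle (|p| < 1).
System is UNSTABLE since at least one |p| >= 1.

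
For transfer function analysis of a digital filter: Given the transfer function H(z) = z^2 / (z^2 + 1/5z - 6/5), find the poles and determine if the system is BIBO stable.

Poles are roots of the denominator: z^2 + 1/5z - 6/5 = 0.
Quadratic formula: z = [-(1/5) +/- sqrt((1/5)^2 - 4*(-6/5))] / 2
Discriminant = 1/25 + 24/5 = 121/25; sqrt = 11/5.
z = (-1/5 +/- 11/5) / 2 => z = 1 or z = -6/5.
|p1| = 1, |p2| = 6/5.
For BIBO stability, all poles must lie inside the unit circle (|p| < 1).
System is UNSTABLE since at least one |p| >= 1.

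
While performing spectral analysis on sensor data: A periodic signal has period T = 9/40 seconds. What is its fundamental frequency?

The fundamental frequency is the reciprocal of the period.
f = 1/T = 1/(9/40) = 40/9 Hz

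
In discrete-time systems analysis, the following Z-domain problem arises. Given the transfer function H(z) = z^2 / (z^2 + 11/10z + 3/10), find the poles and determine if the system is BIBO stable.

Poles are roots of the denominator: z^2 + 11/10z + 3/10 = 0.
Quadratic formula: z = [-(11/10) +/- sqrt((11/10)^2 - 4*(3/10))] / 2
Discriminant = 121/100 - 6/5 = 1/100; sqrt = 1/10.
z = (-11/10 +/- 1/10) / 2 => z = -1/2 or z = -3/5.
|p1| = 1/2, |p2| = 3/5.
For BIBO stability, all poles must lie inside the unit circle (|p| < 1).
System is STABLE since both |p| < 1.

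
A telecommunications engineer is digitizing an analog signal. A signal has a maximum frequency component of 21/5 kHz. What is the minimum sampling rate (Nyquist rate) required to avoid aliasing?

By the Nyquist-Shannon sampling theorem,
the minimum sampling rate (Nyquist rate) must be at least 2 * f_max.
Nyquist rate = 2 * 21/5 kHz = 42/5 kHz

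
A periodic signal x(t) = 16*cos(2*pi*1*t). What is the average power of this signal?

Average power of A*cos(wt) is A^2/2.
P = 16^2 / 2 = 256/2 = 128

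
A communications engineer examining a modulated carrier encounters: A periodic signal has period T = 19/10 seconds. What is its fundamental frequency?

The fundamental frequency is the reciprocal of the period.
f = 1/T = 1/(19/10) = 10/19 Hz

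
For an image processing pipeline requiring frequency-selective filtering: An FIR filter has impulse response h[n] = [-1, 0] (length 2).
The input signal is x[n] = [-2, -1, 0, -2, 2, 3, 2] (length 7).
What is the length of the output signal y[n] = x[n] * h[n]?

For linear convolution, the output length is:
len(y) = len(x) + len(h) - 1 = 7 + 2 - 1 = 8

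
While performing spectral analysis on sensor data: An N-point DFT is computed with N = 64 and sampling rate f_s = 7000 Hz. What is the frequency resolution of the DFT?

DFT frequency resolution = f_s / N
= 7000 / 64 = 875/8 Hz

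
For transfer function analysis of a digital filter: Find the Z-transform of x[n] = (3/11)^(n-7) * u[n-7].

Time-shifting property: if X(z) = Z{x[n]}, then Z{x[n-d]} = z^(-d) * X(z)
X(z) = z/(z - 3/11) for x[n] = (3/11)^n * u[n]
Z{x[n-7]} = z^(-7) * z/(z - 3/11) = z^(-6)/(z - 3/11)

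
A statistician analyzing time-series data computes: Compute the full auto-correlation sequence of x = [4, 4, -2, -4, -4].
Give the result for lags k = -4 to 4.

r_xx[k] = sum_m x[m]*x[m+k], indexed from 0, for k = -4 to 4:
  r_xx[-4] = x[4]*x[0] = -16
  r_xx[-3] = x[3]*x[0] + x[4]*x[1] = -32
  r_xx[-2] = x[2]*x[0] + x[3]*x[1] + x[4]*x[2] = -16
  r_xx[-1] = x[1]*x[0] + x[2]*x[1] + x[3]*x[2] + x[4]*x[3] = 32
  r_xx[0] = x[0]*x[0] + x[1]*x[1] + x[2]*x[2] + x[3]*x[3] + x[4]*x[4] = 68
  r_xx[1] = x[0]*x[1] + x[1]*x[2] + x[2]*x[3] + x[3]*x[4] = 32
  r_xx[2] = x[0]*x[2] + x[1]*x[3] + x[2]*x[4] = -16
  r_xx[3] = x[0]*x[3] + x[1]*x[4] = -32
  r_xx[4] = x[0]*x[4] = -16
r_xx = [-16, -32, -16, 32, 68, 32, -16, -32, -16]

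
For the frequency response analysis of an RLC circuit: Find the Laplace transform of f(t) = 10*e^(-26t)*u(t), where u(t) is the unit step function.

Standard Laplace transform pair:
e^(-at)*u(t) <-> 1/(s+a)
With a = 26: L{10*e^(-26t)*u(t)} = 10/(s+26), ROC: Re(s) > -26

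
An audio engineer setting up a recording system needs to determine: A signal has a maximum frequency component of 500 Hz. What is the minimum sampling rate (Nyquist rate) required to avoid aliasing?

By the Nyquist-Shannon sampling theorem,
the minimum sampling rate (Nyquist rate) must be at least 2 * f_max.
Nyquist rate = 2 * 500 Hz = 1000 Hz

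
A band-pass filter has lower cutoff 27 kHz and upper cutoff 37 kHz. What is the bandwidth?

Bandwidth = f_high - f_low
= 37 kHz - 27 kHz = 10 kHz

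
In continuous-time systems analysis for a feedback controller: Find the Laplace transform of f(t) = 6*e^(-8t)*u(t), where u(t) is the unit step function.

Standard Laplace transform pair:
e^(-at)*u(t) <-> 1/(s+a)
With a = 8: L{6*e^(-8t)*u(t)} = 6/(s+8), ROC: Re(s) > -8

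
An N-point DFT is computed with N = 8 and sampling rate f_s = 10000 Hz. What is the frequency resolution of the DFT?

DFT frequency resolution = f_s / N
= 10000 / 8 = 1250 Hz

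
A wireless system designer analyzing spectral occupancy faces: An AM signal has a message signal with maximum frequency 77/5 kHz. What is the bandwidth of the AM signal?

In AM (double-sideband), the bandwidth is twice the message frequency.
BW = 2 * f_m = 2 * 77/5 kHz = 154/5 kHz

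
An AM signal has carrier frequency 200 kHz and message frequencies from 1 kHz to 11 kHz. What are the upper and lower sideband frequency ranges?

Upper sideband (USB) = fc + [fm_low, fm_high] = 200 + [1, 11] = [201, 211] kHz
Lower sideband (LSB) = fc - [fm_high, fm_low] = 200 - [11, 1] = [189, 199] kHz
Total occupied spectrum: 189 kHz to 211 kHz (plus carrier at 200 kHz)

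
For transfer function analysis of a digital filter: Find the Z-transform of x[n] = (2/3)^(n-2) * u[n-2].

Time-shifting property: if X(z) = Z{x[n]}, then Z{x[n-d]} = z^(-d) * X(z)
X(z) = z/(z - 2/3) for x[n] = (2/3)^n * u[n]
Z{x[n-2]} = z^(-2) * z/(z - 2/3) = z^(-1)/(z - 2/3)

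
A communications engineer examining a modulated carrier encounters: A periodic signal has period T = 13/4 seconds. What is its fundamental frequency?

The fundamental frequency is the reciprocal of the period.
f = 1/T = 1/(13/4) = 4/13 Hz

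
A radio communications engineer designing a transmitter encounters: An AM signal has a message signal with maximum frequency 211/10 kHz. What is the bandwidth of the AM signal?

In AM (double-sideband), the bandwidth is twice the message frequency.
BW = 2 * f_m = 2 * 211/10 kHz = 211/5 kHz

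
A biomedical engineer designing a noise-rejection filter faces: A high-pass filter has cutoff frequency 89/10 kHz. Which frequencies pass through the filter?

A high-pass filter passes all frequencies above the cutoff frequency 89/10 kHz and attenuates lower frequencies.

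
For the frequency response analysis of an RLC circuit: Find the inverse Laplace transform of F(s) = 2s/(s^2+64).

Standard pair: s/(s^2+w^2) <-> cos(wt)*u(t)
With k=2, w=8: f(t) = 2*cos(8t)*u(t)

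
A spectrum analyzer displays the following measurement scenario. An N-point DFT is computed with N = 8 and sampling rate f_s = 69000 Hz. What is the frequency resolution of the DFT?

DFT frequency resolution = f_s / N
= 69000 / 8 = 8625 Hz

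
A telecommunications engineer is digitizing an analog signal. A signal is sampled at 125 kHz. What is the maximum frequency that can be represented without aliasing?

The maximum frequency that can be represented without aliasing
is the Nyquist frequency: f_max = f_s / 2 = 125 kHz / 2 = 125/2 kHz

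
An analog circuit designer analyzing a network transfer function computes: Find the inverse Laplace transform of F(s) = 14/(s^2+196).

Standard pair: w/(s^2+w^2) <-> sin(wt)*u(t)
Recognize w^2 = 196, so w = 14; numerator 14 = 1*14.
f(t) = sin(14t)*u(t)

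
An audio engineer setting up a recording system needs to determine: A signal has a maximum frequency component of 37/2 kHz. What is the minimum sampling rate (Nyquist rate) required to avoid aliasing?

By the Nyquist-Shannon sampling theorem,
the minimum sampling rate (Nyquist rate) must be at least 2 * f_max.
Nyquist rate = 2 * 37/2 kHz = 37 kHz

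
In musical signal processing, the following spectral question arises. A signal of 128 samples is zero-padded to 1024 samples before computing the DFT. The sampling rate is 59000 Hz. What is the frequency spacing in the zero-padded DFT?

Original DFT: N = 128, resolution = f_s/N = 59000/128 = 7375/16 Hz
Zero-padded DFT: N = 1024, resolution = f_s/N = 59000/1024 = 7375/128 Hz
Zero-padding interpolates the spectrum (finer frequency grid)
but does NOT improve the true spectral resolution (ability to resolve close frequencies).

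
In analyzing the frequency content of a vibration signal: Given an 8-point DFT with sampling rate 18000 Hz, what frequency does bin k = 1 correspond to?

The frequency of DFT bin k is: f_k = k * f_s / N
f_1 = 1 * 18000 / 8 = 2250 Hz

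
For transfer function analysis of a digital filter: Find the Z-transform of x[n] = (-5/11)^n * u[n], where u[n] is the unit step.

The Z-transform of a^n * u[n] is z/(z-a) for |z| > |a|.
Here a = -5/11, so X(z) = z/(z - (-5/11)) = 11z/(11z + 5)
ROC: |z| > 5/11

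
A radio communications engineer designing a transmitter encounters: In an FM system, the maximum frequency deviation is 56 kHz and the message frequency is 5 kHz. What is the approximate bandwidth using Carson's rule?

Carson's rule: BW = 2*(delta_f + f_m)
= 2*(56 + 5) kHz = 122 kHz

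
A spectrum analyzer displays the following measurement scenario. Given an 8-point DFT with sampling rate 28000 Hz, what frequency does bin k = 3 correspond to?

The frequency of DFT bin k is: f_k = k * f_s / N
f_3 = 3 * 28000 / 8 = 10500 Hz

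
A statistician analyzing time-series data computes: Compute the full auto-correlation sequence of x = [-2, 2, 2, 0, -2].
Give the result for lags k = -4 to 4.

r_xx[k] = sum_m x[m]*x[m+k], indexed from 0, for k = -4 to 4:
  r_xx[-4] = x[4]*x[0] = 4
  r_xx[-3] = x[3]*x[0] + x[4]*x[1] = -4
  r_xx[-2] = x[2]*x[0] + x[3]*x[1] + x[4]*x[2] = -8
  r_xx[-1] = x[1]*x[0] + x[2]*x[1] + x[3]*x[2] + x[4]*x[3] = 0
  r_xx[0] = x[0]*x[0] + x[1]*x[1] + x[2]*x[2] + x[3]*x[3] + x[4]*x[4] = 16
  r_xx[1] = x[0]*x[1] + x[1]*x[2] + x[2]*x[3] + x[3]*x[4] = 0
  r_xx[2] = x[0]*x[2] + x[1]*x[3] + x[2]*x[4] = -8
  r_xx[3] = x[0]*x[3] + x[1]*x[4] = -4
  r_xx[4] = x[0]*x[4] = 4
r_xx = [4, -4, -8, 0, 16, 0, -8, -4, 4]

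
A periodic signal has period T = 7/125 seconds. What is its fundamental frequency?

The fundamental frequency is the reciprocal of the period.
f = 1/T = 1/(7/125) = 125/7 Hz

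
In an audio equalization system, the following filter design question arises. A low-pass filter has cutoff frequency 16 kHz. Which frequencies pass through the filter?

A low-pass filter passes all frequencies below the cutoff frequency 16 kHz and attenuates higher frequencies.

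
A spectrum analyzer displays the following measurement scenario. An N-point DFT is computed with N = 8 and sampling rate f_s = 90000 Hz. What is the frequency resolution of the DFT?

DFT frequency resolution = f_s / N
= 90000 / 8 = 11250 Hz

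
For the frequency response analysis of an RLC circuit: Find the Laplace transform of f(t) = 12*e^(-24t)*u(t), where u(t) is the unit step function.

Standard Laplace transform pair:
e^(-at)*u(t) <-> 1/(s+a)
With a = 24: L{12*e^(-24t)*u(t)} = 12/(s+24), ROC: Re(s) > -24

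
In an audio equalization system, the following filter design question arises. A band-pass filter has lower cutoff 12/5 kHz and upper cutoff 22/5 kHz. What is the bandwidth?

Bandwidth = f_high - f_low
= 22/5 kHz - 12/5 kHz = 2 kHz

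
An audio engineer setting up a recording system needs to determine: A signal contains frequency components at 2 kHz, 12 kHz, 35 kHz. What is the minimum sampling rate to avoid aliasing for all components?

The highest frequency component is f_max = 35 kHz.
Nyquist rate = 2 * f_max = 2 * 35 kHz = 70 kHz.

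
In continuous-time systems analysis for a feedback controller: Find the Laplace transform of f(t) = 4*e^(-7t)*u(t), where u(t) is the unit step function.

Standard Laplace transform pair:
e^(-at)*u(t) <-> 1/(s+a)
With a = 7: L{4*e^(-7t)*u(t)} = 4/(s+7), ROC: Re(s) > -7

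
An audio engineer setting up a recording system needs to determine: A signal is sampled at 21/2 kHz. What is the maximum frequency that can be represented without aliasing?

The maximum frequency that can be represented without aliasing
is the Nyquist frequency: f_max = f_s / 2 = 21/2 kHz / 2 = 21/4 kHz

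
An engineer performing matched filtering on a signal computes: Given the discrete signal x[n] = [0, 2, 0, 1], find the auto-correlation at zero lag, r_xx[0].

The auto-correlation at zero lag r_xx[0] equals the signal energy.
r_xx[0] = sum of x[n]^2 = 0^2 + 2^2 + 0^2 + 1^2
= 0 + 4 + 0 + 1 = 5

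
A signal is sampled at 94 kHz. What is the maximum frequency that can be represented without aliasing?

The maximum frequency that can be represented without aliasing
is the Nyquist frequency: f_max = f_s / 2 = 94 kHz / 2 = 47 kHz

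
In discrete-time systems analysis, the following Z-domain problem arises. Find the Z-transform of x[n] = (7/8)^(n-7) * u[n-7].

Time-shifting property: if X(z) = Z{x[n]}, then Z{x[n-d]} = z^(-d) * X(z)
X(z) = z/(z - 7/8) for x[n] = (7/8)^n * u[n]
Z{x[n-7]} = z^(-7) * z/(z - 7/8) = z^(-6)/(z - 7/8)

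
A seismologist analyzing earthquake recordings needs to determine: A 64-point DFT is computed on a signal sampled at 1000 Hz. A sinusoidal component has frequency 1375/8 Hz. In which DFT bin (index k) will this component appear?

DFT frequency resolution = f_s/N = 1000/64 = 125/8 Hz
Bin index k = f_signal / resolution = 1375/8 / 125/8 = 11
The signal frequency 1375/8 Hz falls in DFT bin k = 11.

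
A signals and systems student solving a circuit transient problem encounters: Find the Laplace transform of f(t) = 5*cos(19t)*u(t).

Standard pair: cos(wt)*u(t) <-> s/(s^2+w^2)
With w = 19: L{5*cos(19t)*u(t)} = 5s/(s^2+361)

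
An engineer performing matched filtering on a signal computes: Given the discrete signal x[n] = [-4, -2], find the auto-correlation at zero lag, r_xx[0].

The auto-correlation at zero lag r_xx[0] equals the signal energy.
r_xx[0] = sum of x[n]^2 = (-4)^2 + (-2)^2
= 16 + 4 = 20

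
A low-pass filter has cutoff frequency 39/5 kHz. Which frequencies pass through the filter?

A low-pass filter passes all frequencies below the cutoff frequency 39/5 kHz and attenuates higher frequencies.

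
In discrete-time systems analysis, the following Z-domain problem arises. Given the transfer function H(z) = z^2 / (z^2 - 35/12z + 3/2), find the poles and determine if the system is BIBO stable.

Poles are roots of the denominator: z^2 - 35/12z + 3/2 = 0.
Quadratic formula: z = [-(-35/12) +/- sqrt((-35/12)^2 - 4*(3/2))] / 2
Discriminant = 1225/144 - 6 = 361/144; sqrt = 19/12.
z = (35/12 +/- 19/12) / 2 => z = 9/4 or z = 2/3.
|p1| = 9/4, |p2| = 2/3.
For BIBO stability, all poles must lie inside the unit circle (|p| < 1).
System is UNSTABLE since at least one |p| >= 1.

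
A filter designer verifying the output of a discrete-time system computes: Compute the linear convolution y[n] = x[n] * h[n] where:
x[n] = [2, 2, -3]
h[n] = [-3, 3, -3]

y[n] = sum_k x[k]*h[n-k]. Output length = len(x) + len(h) - 1 = 3 + 3 - 1 = 5.
y[0] = 2*-3 = -6
y[1] = 2*-3 + 2*3 = 0
y[2] = -3*-3 + 2*3 + 2*-3 = 9
y[3] = -3*3 + 2*-3 = -15
y[4] = -3*-3 = 9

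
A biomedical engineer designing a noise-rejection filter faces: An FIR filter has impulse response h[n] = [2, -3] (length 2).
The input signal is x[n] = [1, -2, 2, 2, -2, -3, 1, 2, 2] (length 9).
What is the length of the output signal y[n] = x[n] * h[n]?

For linear convolution, the output length is:
len(y) = len(x) + len(h) - 1 = 9 + 2 - 1 = 10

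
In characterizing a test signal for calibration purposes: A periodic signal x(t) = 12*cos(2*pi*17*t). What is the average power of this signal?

Average power of A*cos(wt) is A^2/2.
P = 12^2 / 2 = 144/2 = 72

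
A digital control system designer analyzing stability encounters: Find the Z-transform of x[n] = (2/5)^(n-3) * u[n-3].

Time-shifting property: if X(z) = Z{x[n]}, then Z{x[n-d]} = z^(-d) * X(z)
X(z) = z/(z - 2/5) for x[n] = (2/5)^n * u[n]
Z{x[n-3]} = z^(-3) * z/(z - 2/5) = z^(-2)/(z - 2/5)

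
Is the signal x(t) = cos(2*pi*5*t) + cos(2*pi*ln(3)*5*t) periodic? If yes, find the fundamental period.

f1 = 5 Hz, f2 = 5*ln(3) Hz
Ratio f2/f1 = ln(3), which is irrational.
Since the frequency ratio is irrational, no common period exists.
The signal is not periodic.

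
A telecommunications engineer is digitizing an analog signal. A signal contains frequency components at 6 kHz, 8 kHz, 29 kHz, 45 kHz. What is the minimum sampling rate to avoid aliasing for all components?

The highest frequency component is f_max = 45 kHz.
Nyquist rate = 2 * f_max = 2 * 45 kHz = 90 kHz.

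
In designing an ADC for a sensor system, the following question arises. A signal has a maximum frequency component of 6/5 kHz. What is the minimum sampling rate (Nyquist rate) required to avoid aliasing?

By the Nyquist-Shannon sampling theorem,
the minimum sampling rate (Nyquist rate) must be at least 2 * f_max.
Nyquist rate = 2 * 6/5 kHz = 12/5 kHz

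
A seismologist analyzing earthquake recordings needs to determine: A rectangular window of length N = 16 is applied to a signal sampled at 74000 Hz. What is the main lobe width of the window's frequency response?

For a rectangular window of length N,
the main lobe width in frequency is 2*f_s/N.
= 2*74000/16 = 9250 Hz
This determines the minimum frequency separation for resolving two sinusoids.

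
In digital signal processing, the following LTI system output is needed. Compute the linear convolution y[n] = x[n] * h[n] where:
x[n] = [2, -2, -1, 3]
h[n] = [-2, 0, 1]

y[n] = sum_k x[k]*h[n-k]. Output length = len(x) + len(h) - 1 = 4 + 3 - 1 = 6.
y[0] = 2*-2 = -4
y[1] = -2*-2 + 2*0 = 4
y[2] = -1*-2 + -2*0 + 2*1 = 4
y[3] = 3*-2 + -1*0 + -2*1 = -8
y[4] = 3*0 + -1*1 = -1
y[5] = 3*1 = 3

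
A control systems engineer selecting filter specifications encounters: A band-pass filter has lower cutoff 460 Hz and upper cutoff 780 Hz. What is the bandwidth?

Bandwidth = f_high - f_low
= 780 Hz - 460 Hz = 320 Hz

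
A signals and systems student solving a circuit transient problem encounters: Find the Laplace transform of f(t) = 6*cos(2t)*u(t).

Standard pair: cos(wt)*u(t) <-> s/(s^2+w^2)
With w = 2: L{6*cos(2t)*u(t)} = 6s/(s^2+4)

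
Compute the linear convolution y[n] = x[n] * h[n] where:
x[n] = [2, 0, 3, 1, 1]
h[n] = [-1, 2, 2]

y[n] = sum_k x[k]*h[n-k]. Output length = len(x) + len(h) - 1 = 5 + 3 - 1 = 7.
y[0] = 2*-1 = -2
y[1] = 0*-1 + 2*2 = 4
y[2] = 3*-1 + 0*2 + 2*2 = 1
y[3] = 1*-1 + 3*2 + 0*2 = 5
y[4] = 1*-1 + 1*2 + 3*2 = 7
y[5] = 1*2 + 1*2 = 4
y[6] = 1*2 = 2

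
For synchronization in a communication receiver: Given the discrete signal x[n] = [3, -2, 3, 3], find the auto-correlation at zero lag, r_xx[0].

The auto-correlation at zero lag r_xx[0] equals the signal energy.
r_xx[0] = sum of x[n]^2 = 3^2 + (-2)^2 + 3^2 + 3^2
= 9 + 4 + 9 + 9 = 31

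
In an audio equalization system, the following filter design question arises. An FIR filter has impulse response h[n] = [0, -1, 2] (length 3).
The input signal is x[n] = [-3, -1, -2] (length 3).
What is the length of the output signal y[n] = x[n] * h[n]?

For linear convolution, the output length is:
len(y) = len(x) + len(h) - 1 = 3 + 3 - 1 = 5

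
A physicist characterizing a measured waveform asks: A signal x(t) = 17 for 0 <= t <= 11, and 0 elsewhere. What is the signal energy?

Energy = integral of |x(t)|^2 dt over the signal duration
= 17^2 * 11 = 289 * 11 = 3179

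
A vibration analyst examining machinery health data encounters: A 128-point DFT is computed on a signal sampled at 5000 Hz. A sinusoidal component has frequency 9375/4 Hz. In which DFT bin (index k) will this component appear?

DFT frequency resolution = f_s/N = 5000/128 = 625/16 Hz
Bin index k = f_signal / resolution = 9375/4 / 625/16 = 60
The signal frequency 9375/4 Hz falls in DFT bin k = 60.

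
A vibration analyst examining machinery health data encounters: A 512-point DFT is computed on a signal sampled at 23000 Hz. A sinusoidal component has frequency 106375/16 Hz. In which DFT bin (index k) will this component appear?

DFT frequency resolution = f_s/N = 23000/512 = 2875/64 Hz
Bin index k = f_signal / resolution = 106375/16 / 2875/64 = 148
The signal frequency 106375/16 Hz falls in DFT bin k = 148.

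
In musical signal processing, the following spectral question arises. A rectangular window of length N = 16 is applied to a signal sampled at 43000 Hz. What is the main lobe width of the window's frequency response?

For a rectangular window of length N,
the main lobe width in frequency is 2*f_s/N.
= 2*43000/16 = 5375 Hz
This determines the minimum frequency separation for resolving two sinusoids.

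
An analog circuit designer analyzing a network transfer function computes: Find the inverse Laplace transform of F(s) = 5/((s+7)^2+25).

Standard pair: w/((s+a)^2+w^2) <-> e^(-at)*sin(wt)*u(t)
With a=7, w=5: f(t) = e^(-7t)*sin(5t)*u(t)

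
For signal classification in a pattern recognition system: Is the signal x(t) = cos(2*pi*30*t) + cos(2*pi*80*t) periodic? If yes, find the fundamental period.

f1 = 30 Hz, f2 = 80 Hz
Period T1 = 1/30, T2 = 1/80
Ratio T1/T2 = 80/30, which is rational.
The signal is periodic with fundamental period T = 1/GCD(30,80) = 1/10 s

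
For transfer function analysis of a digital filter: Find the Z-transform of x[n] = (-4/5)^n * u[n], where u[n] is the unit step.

The Z-transform of a^n * u[n] is z/(z-a) for |z| > |a|.
Here a = -4/5, so X(z) = z/(z - (-4/5)) = 5z/(5z + 4)
ROC: |z| > 4/5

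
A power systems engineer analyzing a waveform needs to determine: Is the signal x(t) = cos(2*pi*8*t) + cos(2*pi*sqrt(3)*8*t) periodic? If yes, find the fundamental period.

f1 = 8 Hz, f2 = 8*sqrt(3) Hz
Ratio f2/f1 = sqrt(3), which is irrational.
Since the frequency ratio is irrational, no common period exists.
The signal is not periodic.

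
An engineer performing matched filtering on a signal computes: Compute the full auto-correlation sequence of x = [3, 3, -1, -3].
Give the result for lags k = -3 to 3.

r_xx[k] = sum_m x[m]*x[m+k], indexed from 0, for k = -3 to 3:
  r_xx[-3] = x[3]*x[0] = -9
  r_xx[-2] = x[2]*x[0] + x[3]*x[1] = -12
  r_xx[-1] = x[1]*x[0] + x[2]*x[1] + x[3]*x[2] = 9
  r_xx[0] = x[0]*x[0] + x[1]*x[1] + x[2]*x[2] + x[3]*x[3] = 28
  r_xx[1] = x[0]*x[1] + x[1]*x[2] + x[2]*x[3] = 9
  r_xx[2] = x[0]*x[2] + x[1]*x[3] = -12
  r_xx[3] = x[0]*x[3] = -9
r_xx = [-9, -12, 9, 28, 9, -12, -9]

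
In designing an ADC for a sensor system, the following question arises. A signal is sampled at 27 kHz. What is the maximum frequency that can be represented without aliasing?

The maximum frequency that can be represented without aliasing
is the Nyquist frequency: f_max = f_s / 2 = 27 kHz / 2 = 27/2 kHz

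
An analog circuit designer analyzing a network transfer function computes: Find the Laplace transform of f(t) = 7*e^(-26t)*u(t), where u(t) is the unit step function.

Standard Laplace transform pair:
e^(-at)*u(t) <-> 1/(s+a)
With a = 26: L{7*e^(-26t)*u(t)} = 7/(s+26), ROC: Re(s) > -26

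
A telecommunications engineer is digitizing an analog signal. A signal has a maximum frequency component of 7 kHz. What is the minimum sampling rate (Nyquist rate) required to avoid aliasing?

By the Nyquist-Shannon sampling theorem,
the minimum sampling rate (Nyquist rate) must be at least 2 * f_max.
Nyquist rate = 2 * 7 kHz = 14 kHz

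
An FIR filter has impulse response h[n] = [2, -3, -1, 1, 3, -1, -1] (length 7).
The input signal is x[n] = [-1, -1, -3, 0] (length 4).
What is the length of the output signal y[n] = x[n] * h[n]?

For linear convolution, the output length is:
len(y) = len(x) + len(h) - 1 = 4 + 7 - 1 = 10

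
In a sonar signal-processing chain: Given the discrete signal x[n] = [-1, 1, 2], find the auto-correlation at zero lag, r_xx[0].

The auto-correlation at zero lag r_xx[0] equals the signal energy.
r_xx[0] = sum of x[n]^2 = (-1)^2 + 1^2 + 2^2
= 1 + 1 + 4 = 6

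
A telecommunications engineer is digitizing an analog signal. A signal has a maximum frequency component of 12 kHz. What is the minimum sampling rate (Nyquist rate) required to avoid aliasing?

By the Nyquist-Shannon sampling theorem,
the minimum sampling rate (Nyquist rate) must be at least 2 * f_max.
Nyquist rate = 2 * 12 kHz = 24 kHz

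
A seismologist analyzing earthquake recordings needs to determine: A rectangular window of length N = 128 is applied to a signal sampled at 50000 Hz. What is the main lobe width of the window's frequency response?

For a rectangular window of length N,
the main lobe width in frequency is 2*f_s/N.
= 2*50000/128 = 3125/4 Hz
This determines the minimum frequency separation for resolving two sinusoids.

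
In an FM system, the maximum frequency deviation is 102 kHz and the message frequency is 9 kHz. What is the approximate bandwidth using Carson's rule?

Carson's rule: BW = 2*(delta_f + f_m)
= 2*(102 + 9) kHz = 222 kHz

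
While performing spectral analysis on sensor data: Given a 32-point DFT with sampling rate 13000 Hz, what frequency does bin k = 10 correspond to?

The frequency of DFT bin k is: f_k = k * f_s / N
f_10 = 10 * 13000 / 32 = 8125/2 Hz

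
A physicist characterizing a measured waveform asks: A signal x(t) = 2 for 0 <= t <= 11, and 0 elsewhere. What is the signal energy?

Energy = integral of |x(t)|^2 dt over the signal duration
= 2^2 * 11 = 4 * 11 = 44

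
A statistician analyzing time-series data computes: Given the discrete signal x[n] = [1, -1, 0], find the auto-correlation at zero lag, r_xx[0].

The auto-correlation at zero lag r_xx[0] equals the signal energy.
r_xx[0] = sum of x[n]^2 = 1^2 + (-1)^2 + 0^2
= 1 + 1 + 0 = 2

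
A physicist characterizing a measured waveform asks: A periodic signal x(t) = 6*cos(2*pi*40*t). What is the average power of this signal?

Average power of A*cos(wt) is A^2/2.
P = 6^2 / 2 = 36/2 = 18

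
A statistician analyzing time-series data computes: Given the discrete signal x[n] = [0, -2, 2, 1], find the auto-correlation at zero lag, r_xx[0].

The auto-correlation at zero lag r_xx[0] equals the signal energy.
r_xx[0] = sum of x[n]^2 = 0^2 + (-2)^2 + 2^2 + 1^2
= 0 + 4 + 4 + 1 = 9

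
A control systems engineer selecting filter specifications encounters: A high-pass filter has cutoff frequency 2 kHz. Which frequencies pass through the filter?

A high-pass filter passes all frequencies above the cutoff frequency 2 kHz and attenuates lower frequencies.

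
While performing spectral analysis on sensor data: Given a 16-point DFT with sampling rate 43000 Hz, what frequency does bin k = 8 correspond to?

The frequency of DFT bin k is: f_k = k * f_s / N
f_8 = 8 * 43000 / 16 = 21500 Hz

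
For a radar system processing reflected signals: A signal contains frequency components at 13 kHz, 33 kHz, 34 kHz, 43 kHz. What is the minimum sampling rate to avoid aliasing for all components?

The highest frequency component is f_max = 43 kHz.
Nyquist rate = 2 * f_max = 2 * 43 kHz = 86 kHz.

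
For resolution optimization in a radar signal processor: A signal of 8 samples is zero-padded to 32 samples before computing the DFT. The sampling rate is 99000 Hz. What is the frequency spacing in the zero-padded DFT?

Original DFT: N = 8, resolution = f_s/N = 99000/8 = 12375 Hz
Zero-padded DFT: N = 32, resolution = f_s/N = 99000/32 = 12375/4 Hz
Zero-padding interpolates the spectrum (finer frequency grid)
but does NOT improve the true spectral resolution (ability to resolve close frequencies).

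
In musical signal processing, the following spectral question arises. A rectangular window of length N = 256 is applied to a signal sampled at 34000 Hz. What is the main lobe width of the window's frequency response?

For a rectangular window of length N,
the main lobe width in frequency is 2*f_s/N.
= 2*34000/256 = 2125/8 Hz
This determines the minimum frequency separation for resolving two sinusoids.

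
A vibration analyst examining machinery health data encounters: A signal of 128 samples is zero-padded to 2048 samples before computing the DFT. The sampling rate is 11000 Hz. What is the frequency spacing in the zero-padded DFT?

Original DFT: N = 128, resolution = f_s/N = 11000/128 = 1375/16 Hz
Zero-padded DFT: N = 2048, resolution = f_s/N = 11000/2048 = 1375/256 Hz
Zero-padding interpolates the spectrum (finer frequency grid)
but does NOT improve the true spectral resolution (ability to resolve close frequencies).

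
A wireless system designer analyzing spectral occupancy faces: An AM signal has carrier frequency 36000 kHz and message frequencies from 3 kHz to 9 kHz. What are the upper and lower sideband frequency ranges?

Upper sideband (USB) = fc + [fm_low, fm_high] = 36000 + [3, 9] = [36003, 36009] kHz
Lower sideband (LSB) = fc - [fm_high, fm_low] = 36000 - [9, 3] = [35991, 35997] kHz
Total occupied spectrum: 35991 kHz to 36009 kHz (plus carrier at 36000 kHz)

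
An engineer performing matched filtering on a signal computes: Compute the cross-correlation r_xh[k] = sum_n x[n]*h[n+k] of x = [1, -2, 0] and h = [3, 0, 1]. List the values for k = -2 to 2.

Both sequences indexed from 0 and zero outside their support.
Lags with overlap: k = -2 to 2.
  r_xh[-2] = x[2]*h[0] = 0
  r_xh[-1] = x[1]*h[0] + x[2]*h[1] = -6
  r_xh[0] = x[0]*h[0] + x[1]*h[1] + x[2]*h[2] = 3
  r_xh[1] = x[0]*h[1] + x[1]*h[2] = -2
  r_xh[2] = x[0]*h[2] = 1
r_xh = [0, -6, 3, -2, 1] (for k = -2, ..., 2)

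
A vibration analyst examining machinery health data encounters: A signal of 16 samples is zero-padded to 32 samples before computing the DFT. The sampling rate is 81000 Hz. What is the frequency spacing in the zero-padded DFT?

Original DFT: N = 16, resolution = f_s/N = 81000/16 = 10125/2 Hz
Zero-padded DFT: N = 32, resolution = f_s/N = 81000/32 = 10125/4 Hz
Zero-padding interpolates the spectrum (finer frequency grid)
but does NOT improve the true spectral resolution (ability to resolve close frequencies).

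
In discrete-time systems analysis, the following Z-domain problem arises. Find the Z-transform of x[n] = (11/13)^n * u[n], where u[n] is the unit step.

The Z-transform of a^n * u[n] is z/(z-a) for |z| > |a|.
Here a = 11/13, so X(z) = z/(z - (11/13)) = 13z/(13z - 11)
ROC: |z| > 11/13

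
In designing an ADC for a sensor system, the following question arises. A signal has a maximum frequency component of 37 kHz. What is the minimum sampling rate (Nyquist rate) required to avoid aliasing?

By the Nyquist-Shannon sampling theorem,
the minimum sampling rate (Nyquist rate) must be at least 2 * f_max.
Nyquist rate = 2 * 37 kHz = 74 kHz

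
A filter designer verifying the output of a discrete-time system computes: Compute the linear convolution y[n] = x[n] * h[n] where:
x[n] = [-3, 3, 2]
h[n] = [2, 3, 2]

y[n] = sum_k x[k]*h[n-k]. Output length = len(x) + len(h) - 1 = 3 + 3 - 1 = 5.
y[0] = -3*2 = -6
y[1] = 3*2 + -3*3 = -3
y[2] = 2*2 + 3*3 + -3*2 = 7
y[3] = 2*3 + 3*2 = 12
y[4] = 2*2 = 4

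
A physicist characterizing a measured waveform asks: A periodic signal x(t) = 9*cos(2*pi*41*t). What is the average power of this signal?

Average power of A*cos(wt) is A^2/2.
P = 9^2 / 2 = 81/2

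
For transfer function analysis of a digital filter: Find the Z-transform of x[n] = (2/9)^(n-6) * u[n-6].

Time-shifting property: if X(z) = Z{x[n]}, then Z{x[n-d]} = z^(-d) * X(z)
X(z) = z/(z - 2/9) for x[n] = (2/9)^n * u[n]
Z{x[n-6]} = z^(-6) * z/(z - 2/9) = z^(-5)/(z - 2/9)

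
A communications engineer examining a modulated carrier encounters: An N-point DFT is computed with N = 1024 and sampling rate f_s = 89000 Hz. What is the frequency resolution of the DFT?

DFT frequency resolution = f_s / N
= 89000 / 1024 = 11125/128 Hz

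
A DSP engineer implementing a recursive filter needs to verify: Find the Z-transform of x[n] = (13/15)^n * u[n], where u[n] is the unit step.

The Z-transform of a^n * u[n] is z/(z-a) for |z| > |a|.
Here a = 13/15, so X(z) = z/(z - (13/15)) = 15z/(15z - 13)
ROC: |z| > 13/15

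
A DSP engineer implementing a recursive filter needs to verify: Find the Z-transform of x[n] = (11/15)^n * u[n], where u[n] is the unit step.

The Z-transform of a^n * u[n] is z/(z-a) for |z| > |a|.
Here a = 11/15, so X(z) = z/(z - (11/15)) = 15z/(15z - 11)
ROC: |z| > 11/15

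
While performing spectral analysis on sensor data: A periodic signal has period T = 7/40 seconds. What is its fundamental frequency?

The fundamental frequency is the reciprocal of the period.
f = 1/T = 1/(7/40) = 40/7 Hz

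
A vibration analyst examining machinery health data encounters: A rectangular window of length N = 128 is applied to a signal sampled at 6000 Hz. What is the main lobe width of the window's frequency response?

For a rectangular window of length N,
the main lobe width in frequency is 2*f_s/N.
= 2*6000/128 = 375/4 Hz
This determines the minimum frequency separation for resolving two sinusoids.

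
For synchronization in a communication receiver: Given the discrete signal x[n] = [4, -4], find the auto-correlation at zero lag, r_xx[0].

The auto-correlation at zero lag r_xx[0] equals the signal energy.
r_xx[0] = sum of x[n]^2 = 4^2 + (-4)^2
= 16 + 16 = 32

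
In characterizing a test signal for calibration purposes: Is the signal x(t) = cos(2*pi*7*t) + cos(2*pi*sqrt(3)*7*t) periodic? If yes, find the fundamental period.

f1 = 7 Hz, f2 = 7*sqrt(3) Hz
Ratio f2/f1 = sqrt(3), which is irrational.
Since the frequency ratio is irrational, no common period exists.
The signal is not periodic.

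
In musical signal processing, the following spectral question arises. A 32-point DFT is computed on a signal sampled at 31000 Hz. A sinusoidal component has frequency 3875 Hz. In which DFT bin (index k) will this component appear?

DFT frequency resolution = f_s/N = 31000/32 = 3875/4 Hz
Bin index k = f_signal / resolution = 3875 / 3875/4 = 4
The signal frequency 3875 Hz falls in DFT bin k = 4.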